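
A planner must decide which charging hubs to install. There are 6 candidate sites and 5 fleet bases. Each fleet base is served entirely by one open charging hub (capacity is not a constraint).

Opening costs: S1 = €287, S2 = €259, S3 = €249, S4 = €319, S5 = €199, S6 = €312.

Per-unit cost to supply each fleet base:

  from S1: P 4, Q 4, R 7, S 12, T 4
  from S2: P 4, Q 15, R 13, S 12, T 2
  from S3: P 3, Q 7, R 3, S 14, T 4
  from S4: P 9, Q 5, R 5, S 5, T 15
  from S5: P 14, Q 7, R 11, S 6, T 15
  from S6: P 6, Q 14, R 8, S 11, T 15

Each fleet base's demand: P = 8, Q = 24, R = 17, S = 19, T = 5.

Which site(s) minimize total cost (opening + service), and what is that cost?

For any fixed open set, each fleet base goes to its cheapest open site; total = fixed + service.
{S4}: P→S4 9·8=72, Q→S4 5·24=120, R→S4 5·17=85, S→S4 5·19=95, T→S4 15·5=75. Service 447; fixed 319; total 766.
{S3}: P→S3 3·8=24, Q→S3 7·24=168, R→S3 3·17=51, S→S3 14·19=266, T→S3 4·5=20. Service 529; fixed 249; total 778.
{S1}: service 495 + fixed 287 = 782
{S1, S2, S3, S4, S5, S6}: service 276 + fixed 1625 = 1901
No other subset beats 766.

Open S4 only; minimum total cost 766.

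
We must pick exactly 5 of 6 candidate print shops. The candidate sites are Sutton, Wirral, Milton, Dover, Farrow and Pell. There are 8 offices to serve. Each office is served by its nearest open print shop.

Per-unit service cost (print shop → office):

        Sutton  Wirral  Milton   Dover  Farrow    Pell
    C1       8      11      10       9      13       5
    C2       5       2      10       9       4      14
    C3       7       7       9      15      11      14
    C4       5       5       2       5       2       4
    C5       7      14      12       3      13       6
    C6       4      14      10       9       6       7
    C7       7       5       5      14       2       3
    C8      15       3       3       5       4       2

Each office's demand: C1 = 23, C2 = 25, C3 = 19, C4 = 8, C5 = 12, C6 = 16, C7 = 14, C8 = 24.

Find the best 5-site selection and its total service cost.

Choose Sutton, Wirral, Dover, Farrow and Pell; total service cost 490.

With exactly 5 open, each office uses its cheapest among the chosen.
{Sutton, Wirral, Dover, Farrow, Pell}: C1→Pell 5·23=115, C2→Wirral 2·25=50, C3→Sutton 7·19=133, C4→Farrow 2·8=16, C5→Dover 3·12=36, C6→Sutton 4·16=64, C7→Farrow 2·14=28, C8→Pell 2·24=48. Service cost 490.
{Sutton, Wirral, Milton, Dover, Pell}: service cost 504
{Wirral, Milton, Dover, Farrow, Pell}: service cost 522
Among all 6 size-5 choices, {Sutton, Wirral, Dover, Farrow, Pell} is lowest.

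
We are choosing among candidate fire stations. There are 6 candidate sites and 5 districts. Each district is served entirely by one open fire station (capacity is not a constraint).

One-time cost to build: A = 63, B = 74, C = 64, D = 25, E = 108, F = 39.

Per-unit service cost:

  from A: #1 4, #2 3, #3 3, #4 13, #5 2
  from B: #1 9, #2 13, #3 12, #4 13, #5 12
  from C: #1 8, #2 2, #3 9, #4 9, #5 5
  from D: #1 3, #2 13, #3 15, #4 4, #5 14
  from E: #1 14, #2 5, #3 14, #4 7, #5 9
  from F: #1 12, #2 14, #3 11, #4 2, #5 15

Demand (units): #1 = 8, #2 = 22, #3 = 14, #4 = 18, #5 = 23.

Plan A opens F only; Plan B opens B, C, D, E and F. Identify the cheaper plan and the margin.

Plan B is cheaper by 323.

Plan A: {F}: #1→F 12·8=96, #2→F 14·22=308, #3→F 11·14=154, #4→F 2·18=36, #5→F 15·23=345. Service 939; fixed 39; total 978.
Plan B: {B, C, D, E, F}: #1→D 3·8=24, #2→C 2·22=44, #3→C 9·14=126, #4→F 2·18=36, #5→C 5·23=115. Service 345; fixed 310; total 655.
Difference: |978 − 655| = 323.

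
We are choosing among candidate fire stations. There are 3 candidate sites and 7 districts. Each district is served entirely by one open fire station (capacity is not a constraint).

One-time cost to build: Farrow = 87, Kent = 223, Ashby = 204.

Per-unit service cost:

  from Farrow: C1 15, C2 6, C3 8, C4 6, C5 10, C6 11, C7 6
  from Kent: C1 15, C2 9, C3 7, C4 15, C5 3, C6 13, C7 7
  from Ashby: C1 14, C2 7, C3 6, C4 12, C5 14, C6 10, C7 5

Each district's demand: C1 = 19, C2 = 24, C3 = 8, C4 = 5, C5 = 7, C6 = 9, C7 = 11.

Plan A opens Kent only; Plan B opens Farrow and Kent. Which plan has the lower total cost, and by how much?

Plan B is cheaper by 59.

Plan A: {Kent}: C1→Kent 15·19=285, C2→Kent 9·24=216, C3→Kent 7·8=56, C4→Kent 15·5=75, C5→Kent 3·7=21, C6→Kent 13·9=117, C7→Kent 7·11=77. Service 847; fixed 223; total 1070.
Plan B: {Farrow, Kent}: C1→Farrow 15·19=285, C2→Farrow 6·24=144, C3→Kent 7·8=56, C4→Farrow 6·5=30, C5→Kent 3·7=21, C6→Farrow 11·9=99, C7→Farrow 6·11=66. Service 701; fixed 310; total 1011.
Difference: |1070 − 1011| = 59.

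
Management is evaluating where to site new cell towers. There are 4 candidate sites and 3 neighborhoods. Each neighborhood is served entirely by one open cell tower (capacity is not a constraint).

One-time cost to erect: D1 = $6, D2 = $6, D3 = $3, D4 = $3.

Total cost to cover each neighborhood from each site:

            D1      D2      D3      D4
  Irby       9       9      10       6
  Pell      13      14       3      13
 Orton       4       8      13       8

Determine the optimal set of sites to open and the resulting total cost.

For any fixed open set, each neighborhood goes to its cheapest open site; total = fixed + service.
{D3, D4}: Irby→D4 6, Pell→D3 3, Orton→D4 8. Service 17; fixed 6; total 23.
{D1, D3}: service 16 + fixed 9 = 25
{D1, D3, D4}: service 13 + fixed 12 = 25
{D1, D2, D3, D4}: service 13 + fixed 18 = 31
(All 15 nonempty subsets were checked; D3 and D4 is lowest.)

Open D3 and D4; minimum total cost 23.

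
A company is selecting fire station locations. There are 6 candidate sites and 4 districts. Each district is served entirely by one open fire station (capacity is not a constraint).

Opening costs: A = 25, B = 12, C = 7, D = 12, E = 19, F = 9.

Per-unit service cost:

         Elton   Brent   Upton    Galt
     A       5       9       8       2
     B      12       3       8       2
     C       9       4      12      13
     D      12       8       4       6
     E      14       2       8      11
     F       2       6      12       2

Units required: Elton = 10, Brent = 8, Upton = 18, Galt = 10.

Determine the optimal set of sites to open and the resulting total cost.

For any fixed open set, each district goes to its cheapest open site; total = fixed + service.
{D, E, F}: Elton→F 2·10=20, Brent→E 2·8=16, Upton→D 4·18=72, Galt→F 2·10=20. Service 128; fixed 40; total 168.
{B, D, F}: Elton→F 2·10=20, Brent→B 3·8=24, Upton→D 4·18=72, Galt→B 2·10=20. Service 136; fixed 33; total 169.
{C, D, F}: Elton→F 2·10=20, Brent→C 4·8=32, Upton→D 4·18=72, Galt→F 2·10=20. Service 144; fixed 28; total 172.
{A, B, C, D, E, F}: Elton→F 2·10=20, Brent→E 2·8=16, Upton→D 4·18=72, Galt→A 2·10=20. Service 128; fixed 84; total 212.
No other subset beats 168.

Open D, E and F; minimum total cost 168.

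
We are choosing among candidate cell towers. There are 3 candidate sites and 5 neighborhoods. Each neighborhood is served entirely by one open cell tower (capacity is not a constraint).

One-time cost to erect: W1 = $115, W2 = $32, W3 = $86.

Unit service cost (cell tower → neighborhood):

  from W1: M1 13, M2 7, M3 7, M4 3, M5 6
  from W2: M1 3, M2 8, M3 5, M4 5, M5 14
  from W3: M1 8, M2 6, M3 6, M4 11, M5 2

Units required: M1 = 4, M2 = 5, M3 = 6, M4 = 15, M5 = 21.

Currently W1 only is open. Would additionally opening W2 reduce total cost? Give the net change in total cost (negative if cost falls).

Current service cost with {W1}: 300.
Adding W2: each neighborhood re-picks its cheapest; new service cost 248, saving 52.
Extra fixed cost: 32. Net change = 32 − 52 = -20.
(Totals: 415 → 395.)

Yes — net change −20 (cost falls by 20).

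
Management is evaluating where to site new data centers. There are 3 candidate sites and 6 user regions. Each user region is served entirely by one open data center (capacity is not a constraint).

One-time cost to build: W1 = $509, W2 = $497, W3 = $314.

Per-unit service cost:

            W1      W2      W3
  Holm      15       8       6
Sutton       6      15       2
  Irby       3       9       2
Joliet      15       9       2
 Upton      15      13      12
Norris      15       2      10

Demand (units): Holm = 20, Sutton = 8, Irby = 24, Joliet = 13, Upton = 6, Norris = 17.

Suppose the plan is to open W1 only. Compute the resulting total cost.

Each user region is assigned to its cheapest site among the open ones.
{W1}: Holm→W1 15·20=300, Sutton→W1 6·8=48, Irby→W1 3·24=72, Joliet→W1 15·13=195, Upton→W1 15·6=90, Norris→W1 15·17=255. Service 960; fixed 509; total 1469.

Total cost: 1469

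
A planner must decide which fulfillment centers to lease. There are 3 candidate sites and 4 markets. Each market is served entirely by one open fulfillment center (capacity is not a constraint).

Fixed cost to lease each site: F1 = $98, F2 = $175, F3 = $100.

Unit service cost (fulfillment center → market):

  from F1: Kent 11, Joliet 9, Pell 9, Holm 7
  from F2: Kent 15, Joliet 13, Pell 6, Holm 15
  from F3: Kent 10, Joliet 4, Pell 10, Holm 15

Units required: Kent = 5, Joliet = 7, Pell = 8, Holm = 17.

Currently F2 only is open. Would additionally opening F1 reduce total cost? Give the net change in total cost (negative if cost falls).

Current service cost with {F2}: 469.
Adding F1: each market re-picks its cheapest; new service cost 285, saving 184.
Extra fixed cost: 98. Net change = 98 − 184 = -86.
(Totals: 644 → 558.)

Yes — net change −86 (cost falls by 86).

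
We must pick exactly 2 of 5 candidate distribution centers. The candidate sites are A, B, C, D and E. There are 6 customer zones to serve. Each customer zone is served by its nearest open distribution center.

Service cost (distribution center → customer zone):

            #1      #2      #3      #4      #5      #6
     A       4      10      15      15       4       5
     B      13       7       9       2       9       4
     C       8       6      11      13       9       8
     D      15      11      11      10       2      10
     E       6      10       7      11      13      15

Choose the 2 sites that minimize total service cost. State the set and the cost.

With exactly 2 open, each customer zone uses its cheapest among the chosen.
{A, B}: #1→A 4, #2→B 7, #3→B 9, #4→B 2, #5→A 4, #6→B 4. Service cost 30.
{B, E}: service cost 35
{B, D}: service cost 37
Among all 10 size-2 choices, {A, B} is lowest.

Choose A and B; total service cost 30.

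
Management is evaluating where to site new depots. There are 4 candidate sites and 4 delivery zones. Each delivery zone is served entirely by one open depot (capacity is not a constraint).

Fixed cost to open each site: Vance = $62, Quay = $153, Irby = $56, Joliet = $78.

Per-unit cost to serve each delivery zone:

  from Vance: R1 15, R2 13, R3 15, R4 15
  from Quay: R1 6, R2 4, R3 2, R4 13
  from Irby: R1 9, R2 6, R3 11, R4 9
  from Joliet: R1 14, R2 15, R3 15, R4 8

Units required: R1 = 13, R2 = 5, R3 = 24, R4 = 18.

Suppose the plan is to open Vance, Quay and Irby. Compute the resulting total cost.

Total cost: 579

Each delivery zone is assigned to its cheapest site among the open ones.
{Vance, Quay, Irby}: R1→Quay 6·13=78, R2→Quay 4·5=20, R3→Quay 2·24=48, R4→Irby 9·18=162. Service 308; fixed 271; total 579.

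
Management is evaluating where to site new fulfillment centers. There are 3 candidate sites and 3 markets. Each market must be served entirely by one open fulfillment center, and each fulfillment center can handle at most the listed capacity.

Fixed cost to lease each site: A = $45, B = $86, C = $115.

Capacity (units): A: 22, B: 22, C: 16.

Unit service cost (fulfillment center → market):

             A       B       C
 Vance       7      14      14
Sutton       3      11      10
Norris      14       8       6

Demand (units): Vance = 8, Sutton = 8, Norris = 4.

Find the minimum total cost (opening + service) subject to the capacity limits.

Minimum total cost: 181

Open {A}: Vance→A 7·8=56, Sutton→A 3·8=24, Norris→A 14·4=56.
Loads: A carries 20/22. Service 136; fixed 45; total 181.
Next best feasible plan costs 243.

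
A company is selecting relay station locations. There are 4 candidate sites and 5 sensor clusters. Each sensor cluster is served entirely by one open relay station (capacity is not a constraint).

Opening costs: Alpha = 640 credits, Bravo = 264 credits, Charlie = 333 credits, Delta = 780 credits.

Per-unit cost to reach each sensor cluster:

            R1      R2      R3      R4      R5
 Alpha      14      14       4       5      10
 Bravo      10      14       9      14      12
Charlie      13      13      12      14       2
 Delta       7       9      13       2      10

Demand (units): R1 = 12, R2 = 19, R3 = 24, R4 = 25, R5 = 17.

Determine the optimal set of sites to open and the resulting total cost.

Open Charlie only; minimum total cost 1408.

For any fixed open set, each sensor cluster goes to its cheapest open site; total = fixed + service.
{Charlie}: R1→Charlie 13·12=156, R2→Charlie 13·19=247, R3→Charlie 12·24=288, R4→Charlie 14·25=350, R5→Charlie 2·17=34. Service 1075; fixed 333; total 1408.
{Bravo}: service 1156 + fixed 264 = 1420
{Alpha}: service 825 + fixed 640 = 1465
{Alpha, Bravo, Charlie, Delta}: service 435 + fixed 2017 = 2452
No other subset beats 1408.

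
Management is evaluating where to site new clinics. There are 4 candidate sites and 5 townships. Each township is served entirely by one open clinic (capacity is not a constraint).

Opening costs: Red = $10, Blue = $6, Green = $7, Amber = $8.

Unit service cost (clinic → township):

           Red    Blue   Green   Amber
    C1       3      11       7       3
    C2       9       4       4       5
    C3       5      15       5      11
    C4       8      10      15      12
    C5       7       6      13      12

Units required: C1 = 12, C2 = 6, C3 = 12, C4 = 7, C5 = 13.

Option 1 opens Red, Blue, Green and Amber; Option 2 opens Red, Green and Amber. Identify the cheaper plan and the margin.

Option 1 is cheaper by 7.

Option 1: {Red, Blue, Green, Amber}: C1→Red 3·12=36, C2→Blue 4·6=24, C3→Red 5·12=60, C4→Red 8·7=56, C5→Blue 6·13=78. Service 254; fixed 31; total 285.
Option 2: {Red, Green, Amber}: C1→Red 3·12=36, C2→Green 4·6=24, C3→Red 5·12=60, C4→Red 8·7=56, C5→Red 7·13=91. Service 267; fixed 25; total 292.
Difference: |285 − 292| = 7.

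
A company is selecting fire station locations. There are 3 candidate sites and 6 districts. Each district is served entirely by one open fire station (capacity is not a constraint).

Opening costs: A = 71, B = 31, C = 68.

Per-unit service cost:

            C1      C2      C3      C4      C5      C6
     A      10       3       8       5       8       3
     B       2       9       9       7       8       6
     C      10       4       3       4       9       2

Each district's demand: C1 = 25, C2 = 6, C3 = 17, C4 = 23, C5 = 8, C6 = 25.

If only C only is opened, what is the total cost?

Each district is assigned to its cheapest site among the open ones.
{C}: C1→C 10·25=250, C2→C 4·6=24, C3→C 3·17=51, C4→C 4·23=92, C5→C 9·8=72, C6→C 2·25=50. Service 539; fixed 68; total 607.

Total cost: 607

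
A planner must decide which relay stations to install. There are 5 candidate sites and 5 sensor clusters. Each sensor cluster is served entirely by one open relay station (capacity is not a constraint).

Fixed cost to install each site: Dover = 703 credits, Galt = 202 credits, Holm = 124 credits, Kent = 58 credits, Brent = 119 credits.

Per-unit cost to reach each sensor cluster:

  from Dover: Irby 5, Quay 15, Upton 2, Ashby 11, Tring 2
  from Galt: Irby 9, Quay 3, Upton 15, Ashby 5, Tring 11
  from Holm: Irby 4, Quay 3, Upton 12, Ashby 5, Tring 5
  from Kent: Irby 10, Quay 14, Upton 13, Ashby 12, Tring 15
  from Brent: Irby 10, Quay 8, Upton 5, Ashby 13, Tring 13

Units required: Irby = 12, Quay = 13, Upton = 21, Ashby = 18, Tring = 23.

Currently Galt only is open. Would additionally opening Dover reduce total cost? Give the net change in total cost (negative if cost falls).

Current service cost with {Galt}: 805.
Adding Dover: each sensor cluster re-picks its cheapest; new service cost 277, saving 528.
Extra fixed cost: 703. Net change = 703 − 528 = 175.
(Totals: 1007 → 1182.)

No — net change +175 (cost rises by 175).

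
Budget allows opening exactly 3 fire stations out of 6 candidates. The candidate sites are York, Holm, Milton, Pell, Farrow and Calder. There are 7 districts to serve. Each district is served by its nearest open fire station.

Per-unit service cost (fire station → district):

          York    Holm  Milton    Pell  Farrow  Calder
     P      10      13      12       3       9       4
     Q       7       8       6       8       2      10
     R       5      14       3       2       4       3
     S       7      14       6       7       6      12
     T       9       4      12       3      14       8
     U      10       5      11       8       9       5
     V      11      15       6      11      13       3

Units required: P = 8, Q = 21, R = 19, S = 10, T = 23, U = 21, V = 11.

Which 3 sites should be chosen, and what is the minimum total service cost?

With exactly 3 open, each district uses its cheapest among the chosen.
{Pell, Farrow, Calder}: P→Pell 3·8=24, Q→Farrow 2·21=42, R→Pell 2·19=38, S→Farrow 6·10=60, T→Pell 3·23=69, U→Calder 5·21=105, V→Calder 3·11=33. Service cost 371.
{Holm, Farrow, Calder}: service cost 421
{Milton, Pell, Calder}: service cost 455
Among all 20 size-3 choices, {Pell, Farrow, Calder} is lowest.

Choose Pell, Farrow and Calder; total service cost 371.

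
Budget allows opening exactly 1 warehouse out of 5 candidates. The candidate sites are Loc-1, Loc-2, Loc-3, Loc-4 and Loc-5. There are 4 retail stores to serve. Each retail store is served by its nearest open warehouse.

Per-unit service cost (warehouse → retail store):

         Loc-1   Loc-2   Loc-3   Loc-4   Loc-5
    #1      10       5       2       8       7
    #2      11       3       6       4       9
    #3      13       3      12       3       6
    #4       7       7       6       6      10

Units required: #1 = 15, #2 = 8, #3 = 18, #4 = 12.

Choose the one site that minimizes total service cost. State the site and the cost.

With exactly 1 open, each retail store uses its cheapest among the chosen.
{Loc-2}: #1→Loc-2 5·15=75, #2→Loc-2 3·8=24, #3→Loc-2 3·18=54, #4→Loc-2 7·12=84. Service cost 237.
{Loc-4}: service cost 278
{Loc-3}: service cost 366
Among all 5 size-1 choices, {Loc-2} is lowest.

Choose Loc-2 only; total service cost 237.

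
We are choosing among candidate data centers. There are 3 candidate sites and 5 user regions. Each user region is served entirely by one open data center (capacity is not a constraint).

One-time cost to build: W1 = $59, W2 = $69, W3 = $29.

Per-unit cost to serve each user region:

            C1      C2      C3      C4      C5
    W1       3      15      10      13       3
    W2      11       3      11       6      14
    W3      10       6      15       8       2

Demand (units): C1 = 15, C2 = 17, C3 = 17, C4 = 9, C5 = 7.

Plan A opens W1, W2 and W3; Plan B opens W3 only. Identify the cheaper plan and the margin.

Plan A: {W1, W2, W3}: C1→W1 3·15=45, C2→W2 3·17=51, C3→W1 10·17=170, C4→W2 6·9=54, C5→W3 2·7=14. Service 334; fixed 157; total 491.
Plan B: {W3}: C1→W3 10·15=150, C2→W3 6·17=102, C3→W3 15·17=255, C4→W3 8·9=72, C5→W3 2·7=14. Service 593; fixed 29; total 622.
Difference: |491 − 622| = 131.

Plan A is cheaper by 131.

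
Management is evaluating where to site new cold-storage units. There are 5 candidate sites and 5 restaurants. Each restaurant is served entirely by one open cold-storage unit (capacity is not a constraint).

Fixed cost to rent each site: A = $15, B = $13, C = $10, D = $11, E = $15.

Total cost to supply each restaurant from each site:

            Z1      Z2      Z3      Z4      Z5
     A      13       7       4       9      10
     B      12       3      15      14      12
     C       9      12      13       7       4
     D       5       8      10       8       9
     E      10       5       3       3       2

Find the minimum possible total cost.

Minimum total cost: 38

For any fixed open set, each restaurant goes to its cheapest open site; total = fixed + service.
{E}: Z1→E 10, Z2→E 5, Z3→E 3, Z4→E 3, Z5→E 2. Service 23; fixed 15; total 38.
{D, E}: service 18 + fixed 26 = 44
{C, E}: Z1→C 9, Z2→E 5, Z3→E 3, Z4→E 3, Z5→E 2. Service 22; fixed 25; total 47.
{A, B, C, D, E}: service 16 + fixed 64 = 80
No other subset beats 38.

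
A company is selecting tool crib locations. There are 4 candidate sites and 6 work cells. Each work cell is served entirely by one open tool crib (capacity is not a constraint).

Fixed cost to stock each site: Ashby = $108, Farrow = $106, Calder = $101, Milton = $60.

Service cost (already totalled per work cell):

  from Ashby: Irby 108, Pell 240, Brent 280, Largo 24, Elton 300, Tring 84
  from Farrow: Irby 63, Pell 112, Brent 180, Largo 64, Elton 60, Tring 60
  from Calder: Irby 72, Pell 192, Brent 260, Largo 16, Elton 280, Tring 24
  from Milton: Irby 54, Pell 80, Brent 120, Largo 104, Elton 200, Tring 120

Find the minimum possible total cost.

For any fixed open set, each work cell goes to its cheapest open site; total = fixed + service.
{Farrow, Milton}: Irby→Milton 54, Pell→Milton 80, Brent→Milton 120, Largo→Farrow 64, Elton→Farrow 60, Tring→Farrow 60. Service 438; fixed 166; total 604.
{Farrow, Calder, Milton}: Irby→Milton 54, Pell→Milton 80, Brent→Milton 120, Largo→Calder 16, Elton→Farrow 60, Tring→Calder 24. Service 354; fixed 267; total 621.
{Farrow}: service 539 + fixed 106 = 645
{Ashby, Farrow, Calder, Milton}: service 354 + fixed 375 = 729
(All 15 nonempty subsets were checked; Farrow and Milton is lowest.)

Minimum total cost: 604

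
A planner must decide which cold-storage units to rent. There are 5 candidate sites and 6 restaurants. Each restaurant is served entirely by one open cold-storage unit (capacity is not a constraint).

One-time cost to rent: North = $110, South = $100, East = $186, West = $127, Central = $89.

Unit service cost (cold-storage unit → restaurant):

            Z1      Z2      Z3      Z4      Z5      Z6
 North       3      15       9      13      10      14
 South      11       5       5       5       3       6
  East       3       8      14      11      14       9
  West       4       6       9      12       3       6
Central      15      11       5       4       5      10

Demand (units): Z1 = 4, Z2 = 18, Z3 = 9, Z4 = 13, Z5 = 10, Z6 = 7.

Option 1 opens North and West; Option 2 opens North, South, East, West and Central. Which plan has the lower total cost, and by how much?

Option 1 is cheaper by 217.

Option 1: {North, West}: Z1→North 3·4=12, Z2→West 6·18=108, Z3→North 9·9=81, Z4→West 12·13=156, Z5→West 3·10=30, Z6→West 6·7=42. Service 429; fixed 237; total 666.
Option 2: {North, South, East, West, Central}: Z1→North 3·4=12, Z2→South 5·18=90, Z3→South 5·9=45, Z4→Central 4·13=52, Z5→South 3·10=30, Z6→South 6·7=42. Service 271; fixed 612; total 883.
Difference: |666 − 883| = 217.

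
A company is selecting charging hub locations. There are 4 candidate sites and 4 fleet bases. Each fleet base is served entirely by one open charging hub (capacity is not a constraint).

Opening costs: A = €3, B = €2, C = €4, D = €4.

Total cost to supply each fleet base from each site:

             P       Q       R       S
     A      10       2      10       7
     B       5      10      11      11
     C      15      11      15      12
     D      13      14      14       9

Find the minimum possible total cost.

Minimum total cost: 29

For any fixed open set, each fleet base goes to its cheapest open site; total = fixed + service.
{A, B}: P→B 5, Q→A 2, R→A 10, S→A 7. Service 24; fixed 5; total 29.
{A}: service 29 + fixed 3 = 32
{A, B, C}: P→B 5, Q→A 2, R→A 10, S→A 7. Service 24; fixed 9; total 33.
{A, B, C, D}: service 24 + fixed 13 = 37
No other subset beats 29.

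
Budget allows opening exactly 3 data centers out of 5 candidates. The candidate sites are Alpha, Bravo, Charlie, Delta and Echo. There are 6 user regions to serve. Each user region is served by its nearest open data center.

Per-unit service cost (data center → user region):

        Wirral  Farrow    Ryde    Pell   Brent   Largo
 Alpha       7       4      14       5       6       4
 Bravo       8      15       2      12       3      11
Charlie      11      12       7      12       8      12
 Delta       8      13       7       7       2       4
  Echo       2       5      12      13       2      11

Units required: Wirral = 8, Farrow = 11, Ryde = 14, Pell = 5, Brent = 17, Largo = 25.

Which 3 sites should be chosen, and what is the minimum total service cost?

With exactly 3 open, each user region uses its cheapest among the chosen.
{Alpha, Bravo, Echo}: Wirral→Echo 2·8=16, Farrow→Alpha 4·11=44, Ryde→Bravo 2·14=28, Pell→Alpha 5·5=25, Brent→Echo 2·17=34, Largo→Alpha 4·25=100. Service cost 247.
{Bravo, Delta, Echo}: service cost 268
{Alpha, Bravo, Delta}: service cost 287
Among all 10 size-3 choices, {Alpha, Bravo, Echo} is lowest.

Choose Alpha, Bravo and Echo; total service cost 247.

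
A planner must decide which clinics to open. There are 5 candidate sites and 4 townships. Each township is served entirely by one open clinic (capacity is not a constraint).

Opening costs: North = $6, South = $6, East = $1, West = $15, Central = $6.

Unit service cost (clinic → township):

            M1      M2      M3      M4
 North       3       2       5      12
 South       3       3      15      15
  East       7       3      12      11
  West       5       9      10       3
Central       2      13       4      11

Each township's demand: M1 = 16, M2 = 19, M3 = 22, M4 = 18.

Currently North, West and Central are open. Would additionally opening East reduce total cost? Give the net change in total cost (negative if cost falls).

Current service cost with {North, West, Central}: 212.
Adding East: each township re-picks its cheapest; new service cost 212, saving 0.
Extra fixed cost: 1. Net change = 1 − 0 = 1.
(Totals: 239 → 240.)

No — net change +1 (cost rises by 1).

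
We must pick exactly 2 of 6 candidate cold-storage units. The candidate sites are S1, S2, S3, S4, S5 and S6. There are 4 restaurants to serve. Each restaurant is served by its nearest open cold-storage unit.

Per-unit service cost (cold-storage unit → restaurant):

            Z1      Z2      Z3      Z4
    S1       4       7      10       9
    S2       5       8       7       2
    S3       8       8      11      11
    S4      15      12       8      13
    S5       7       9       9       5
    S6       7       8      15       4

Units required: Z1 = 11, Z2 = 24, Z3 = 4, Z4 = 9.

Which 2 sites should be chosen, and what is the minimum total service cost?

With exactly 2 open, each restaurant uses its cheapest among the chosen.
{S1, S2}: Z1→S1 4·11=44, Z2→S1 7·24=168, Z3→S2 7·4=28, Z4→S2 2·9=18. Service cost 258.
{S1, S6}: service cost 288
{S1, S5}: service cost 293
Among all 15 size-2 choices, {S1, S2} is lowest.

Choose S1 and S2; total service cost 258.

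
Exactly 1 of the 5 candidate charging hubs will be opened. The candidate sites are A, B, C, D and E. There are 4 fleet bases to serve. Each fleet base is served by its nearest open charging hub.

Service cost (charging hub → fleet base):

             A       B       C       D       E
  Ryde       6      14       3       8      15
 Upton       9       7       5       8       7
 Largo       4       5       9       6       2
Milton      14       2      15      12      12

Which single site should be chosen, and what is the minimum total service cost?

With exactly 1 open, each fleet base uses its cheapest among the chosen.
{B}: Ryde→B 14, Upton→B 7, Largo→B 5, Milton→B 2. Service cost 28.
{C}: service cost 32
{A}: service cost 33
Among all 5 size-1 choices, {B} is lowest.

Choose B only; total service cost 28.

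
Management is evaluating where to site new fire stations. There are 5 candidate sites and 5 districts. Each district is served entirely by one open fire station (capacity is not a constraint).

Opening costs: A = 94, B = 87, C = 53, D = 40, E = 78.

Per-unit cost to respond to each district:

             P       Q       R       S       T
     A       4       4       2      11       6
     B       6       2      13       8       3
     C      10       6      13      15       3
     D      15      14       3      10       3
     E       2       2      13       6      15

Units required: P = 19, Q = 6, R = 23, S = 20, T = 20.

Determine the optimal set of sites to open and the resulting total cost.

Open D and E; minimum total cost 417.

For any fixed open set, each district goes to its cheapest open site; total = fixed + service.
{D, E}: P→E 2·19=38, Q→E 2·6=12, R→D 3·23=69, S→E 6·20=120, T→D 3·20=60. Service 299; fixed 118; total 417.
{C, D, E}: P→E 2·19=38, Q→E 2·6=12, R→D 3·23=69, S→E 6·20=120, T→C 3·20=60. Service 299; fixed 171; total 470.
{A, D, E}: service 276 + fixed 212 = 488
{A, B, C, D, E}: service 276 + fixed 352 = 628
No other subset beats 417.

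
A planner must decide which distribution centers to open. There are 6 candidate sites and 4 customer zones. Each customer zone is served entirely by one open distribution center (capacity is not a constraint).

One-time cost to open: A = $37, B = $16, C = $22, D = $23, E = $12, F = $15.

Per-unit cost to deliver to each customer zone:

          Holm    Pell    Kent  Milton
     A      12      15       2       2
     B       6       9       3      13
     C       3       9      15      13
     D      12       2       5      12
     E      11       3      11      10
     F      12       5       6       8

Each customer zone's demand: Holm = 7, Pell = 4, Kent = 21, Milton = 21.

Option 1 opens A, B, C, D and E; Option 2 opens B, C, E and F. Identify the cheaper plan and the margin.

Option 1: {A, B, C, D, E}: Holm→C 3·7=21, Pell→D 2·4=8, Kent→A 2·21=42, Milton→A 2·21=42. Service 113; fixed 110; total 223.
Option 2: {B, C, E, F}: Holm→C 3·7=21, Pell→E 3·4=12, Kent→B 3·21=63, Milton→F 8·21=168. Service 264; fixed 65; total 329.
Difference: |223 − 329| = 106.

Option 1 is cheaper by 106.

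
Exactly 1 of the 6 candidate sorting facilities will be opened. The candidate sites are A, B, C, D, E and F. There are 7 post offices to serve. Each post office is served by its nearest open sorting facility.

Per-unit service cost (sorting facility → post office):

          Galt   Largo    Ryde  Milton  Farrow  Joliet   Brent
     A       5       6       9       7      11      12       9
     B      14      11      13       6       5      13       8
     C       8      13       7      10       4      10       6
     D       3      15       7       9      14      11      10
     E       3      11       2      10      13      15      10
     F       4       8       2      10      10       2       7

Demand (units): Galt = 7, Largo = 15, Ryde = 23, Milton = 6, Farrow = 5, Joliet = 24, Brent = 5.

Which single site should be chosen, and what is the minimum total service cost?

With exactly 1 open, each post office uses its cheapest among the chosen.
{F}: Galt→F 4·7=28, Largo→F 8·15=120, Ryde→F 2·23=46, Milton→F 10·6=60, Farrow→F 10·5=50, Joliet→F 2·24=48, Brent→F 7·5=35. Service cost 387.
{A}: service cost 762
{C}: service cost 762
Among all 6 size-1 choices, {F} is lowest.

Choose F only; total service cost 387.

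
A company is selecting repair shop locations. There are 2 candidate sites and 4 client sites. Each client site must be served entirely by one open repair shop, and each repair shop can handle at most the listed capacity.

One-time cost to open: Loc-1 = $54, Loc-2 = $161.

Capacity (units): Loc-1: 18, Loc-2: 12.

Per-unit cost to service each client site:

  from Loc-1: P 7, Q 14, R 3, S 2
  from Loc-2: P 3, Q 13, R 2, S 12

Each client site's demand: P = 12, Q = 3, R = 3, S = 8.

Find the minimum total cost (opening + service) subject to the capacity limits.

Minimum total cost: 318

Open {Loc-1, Loc-2}: P→Loc-2 3·12=36, Q→Loc-1 14·3=42, R→Loc-1 3·3=9, S→Loc-1 2·8=16.
Loads: Loc-1 carries 14/18, Loc-2 carries 12/12. Service 103; fixed 215; total 318.
Next best feasible plan costs 443.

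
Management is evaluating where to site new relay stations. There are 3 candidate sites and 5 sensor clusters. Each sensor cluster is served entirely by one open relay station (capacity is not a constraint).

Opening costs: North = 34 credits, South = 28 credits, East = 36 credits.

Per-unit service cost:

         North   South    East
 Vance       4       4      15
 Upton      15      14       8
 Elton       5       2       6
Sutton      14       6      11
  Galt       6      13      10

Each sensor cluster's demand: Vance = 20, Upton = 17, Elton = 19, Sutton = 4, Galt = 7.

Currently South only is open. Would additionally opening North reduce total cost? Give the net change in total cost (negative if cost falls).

Yes — net change −15 (cost falls by 15).

Current service cost with {South}: 471.
Adding North: each sensor cluster re-picks its cheapest; new service cost 422, saving 49.
Extra fixed cost: 34. Net change = 34 − 49 = -15.
(Totals: 499 → 484.)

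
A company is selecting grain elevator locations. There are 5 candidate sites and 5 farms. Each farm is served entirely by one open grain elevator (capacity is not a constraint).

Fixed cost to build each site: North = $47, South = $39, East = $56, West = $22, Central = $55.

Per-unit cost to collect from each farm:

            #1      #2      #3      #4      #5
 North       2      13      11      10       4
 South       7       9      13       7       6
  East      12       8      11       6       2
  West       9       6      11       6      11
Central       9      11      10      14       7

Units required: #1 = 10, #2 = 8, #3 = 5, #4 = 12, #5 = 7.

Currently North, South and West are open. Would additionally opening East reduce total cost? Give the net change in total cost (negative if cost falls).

Current service cost with {North, South, West}: 223.
Adding East: each farm re-picks its cheapest; new service cost 209, saving 14.
Extra fixed cost: 56. Net change = 56 − 14 = 42.
(Totals: 331 → 373.)

No — net change +42 (cost rises by 42).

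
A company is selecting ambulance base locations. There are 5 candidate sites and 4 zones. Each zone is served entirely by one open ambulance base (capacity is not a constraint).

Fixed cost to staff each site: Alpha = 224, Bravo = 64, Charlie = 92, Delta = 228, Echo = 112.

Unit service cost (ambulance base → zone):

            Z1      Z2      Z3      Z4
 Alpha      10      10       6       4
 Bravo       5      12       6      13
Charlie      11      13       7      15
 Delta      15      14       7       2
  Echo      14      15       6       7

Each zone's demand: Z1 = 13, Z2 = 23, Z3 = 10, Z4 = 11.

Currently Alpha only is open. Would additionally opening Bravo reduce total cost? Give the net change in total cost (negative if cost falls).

Current service cost with {Alpha}: 464.
Adding Bravo: each zone re-picks its cheapest; new service cost 399, saving 65.
Extra fixed cost: 64. Net change = 64 − 65 = -1.
(Totals: 688 → 687.)

Yes — net change −1 (cost falls by 1).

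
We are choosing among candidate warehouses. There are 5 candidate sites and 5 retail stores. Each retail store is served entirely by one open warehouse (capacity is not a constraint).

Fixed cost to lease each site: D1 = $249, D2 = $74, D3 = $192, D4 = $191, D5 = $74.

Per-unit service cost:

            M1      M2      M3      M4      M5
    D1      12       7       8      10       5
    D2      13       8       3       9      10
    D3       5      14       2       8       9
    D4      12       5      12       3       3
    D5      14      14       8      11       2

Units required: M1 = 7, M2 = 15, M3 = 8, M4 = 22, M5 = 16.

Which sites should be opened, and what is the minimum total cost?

Open D4 only; minimum total cost 560.

For any fixed open set, each retail store goes to its cheapest open site; total = fixed + service.
{D4}: M1→D4 12·7=84, M2→D4 5·15=75, M3→D4 12·8=96, M4→D4 3·22=66, M5→D4 3·16=48. Service 369; fixed 191; total 560.
{D2, D4}: service 297 + fixed 265 = 562
{D4, D5}: M1→D4 12·7=84, M2→D4 5·15=75, M3→D5 8·8=64, M4→D4 3·22=66, M5→D5 2·16=32. Service 321; fixed 265; total 586.
{D1, D2, D3, D4, D5}: service 224 + fixed 780 = 1004
No other subset beats 560.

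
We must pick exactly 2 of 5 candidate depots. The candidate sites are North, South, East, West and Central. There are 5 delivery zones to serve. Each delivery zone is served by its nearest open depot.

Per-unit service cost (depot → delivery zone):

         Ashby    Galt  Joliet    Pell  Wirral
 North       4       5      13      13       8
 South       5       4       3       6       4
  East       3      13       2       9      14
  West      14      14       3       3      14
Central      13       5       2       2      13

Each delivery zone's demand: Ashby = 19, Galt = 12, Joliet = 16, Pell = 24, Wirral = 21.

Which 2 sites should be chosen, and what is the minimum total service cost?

With exactly 2 open, each delivery zone uses its cheapest among the chosen.
{South, Central}: Ashby→South 5·19=95, Galt→South 4·12=48, Joliet→Central 2·16=32, Pell→Central 2·24=48, Wirral→South 4·21=84. Service cost 307.
{South, West}: service cost 347
{South, East}: service cost 365
Among all 10 size-2 choices, {South, Central} is lowest.

Choose South and Central; total service cost 307.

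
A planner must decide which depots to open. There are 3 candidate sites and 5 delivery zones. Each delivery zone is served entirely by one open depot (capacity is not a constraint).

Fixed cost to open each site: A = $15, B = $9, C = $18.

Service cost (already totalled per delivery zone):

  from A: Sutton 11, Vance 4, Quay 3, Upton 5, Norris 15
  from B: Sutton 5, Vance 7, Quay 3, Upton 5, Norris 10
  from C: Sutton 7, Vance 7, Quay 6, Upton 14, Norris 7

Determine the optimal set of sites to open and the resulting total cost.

Open B only; minimum total cost 39.

For any fixed open set, each delivery zone goes to its cheapest open site; total = fixed + service.
{B}: Sutton→B 5, Vance→B 7, Quay→B 3, Upton→B 5, Norris→B 10. Service 30; fixed 9; total 39.
{A, B}: service 27 + fixed 24 = 51
{A}: Sutton→A 11, Vance→A 4, Quay→A 3, Upton→A 5, Norris→A 15. Service 38; fixed 15; total 53.
{A, B, C}: service 24 + fixed 42 = 66
(All 7 nonempty subsets were checked; B only is lowest.)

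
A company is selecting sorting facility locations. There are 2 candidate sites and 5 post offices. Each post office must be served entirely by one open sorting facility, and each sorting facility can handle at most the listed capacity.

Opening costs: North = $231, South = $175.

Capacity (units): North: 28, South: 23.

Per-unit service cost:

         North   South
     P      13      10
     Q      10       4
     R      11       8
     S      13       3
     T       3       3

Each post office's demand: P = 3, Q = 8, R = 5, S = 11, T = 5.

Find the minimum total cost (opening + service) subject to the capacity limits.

Minimum total cost: 571

Open {North, South}: P→South 10·3=30, Q→South 4·8=32, R→North 11·5=55, S→South 3·11=33, T→North 3·5=15.
Loads: North carries 10/28, South carries 22/23. Service 165; fixed 406; total 571.
Next best feasible plan costs 580.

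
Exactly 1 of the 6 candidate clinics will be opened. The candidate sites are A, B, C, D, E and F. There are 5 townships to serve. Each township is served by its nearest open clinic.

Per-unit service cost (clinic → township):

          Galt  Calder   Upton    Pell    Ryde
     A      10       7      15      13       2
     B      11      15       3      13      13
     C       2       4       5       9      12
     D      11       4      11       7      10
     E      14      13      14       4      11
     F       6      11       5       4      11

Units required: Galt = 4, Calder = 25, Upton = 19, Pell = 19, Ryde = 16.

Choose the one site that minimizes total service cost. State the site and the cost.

Choose C only; total service cost 566.

With exactly 1 open, each township uses its cheapest among the chosen.
{C}: Galt→C 2·4=8, Calder→C 4·25=100, Upton→C 5·19=95, Pell→C 9·19=171, Ryde→C 12·16=192. Service cost 566.
{D}: service cost 646
{F}: service cost 646
Among all 6 size-1 choices, {C} is lowest.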